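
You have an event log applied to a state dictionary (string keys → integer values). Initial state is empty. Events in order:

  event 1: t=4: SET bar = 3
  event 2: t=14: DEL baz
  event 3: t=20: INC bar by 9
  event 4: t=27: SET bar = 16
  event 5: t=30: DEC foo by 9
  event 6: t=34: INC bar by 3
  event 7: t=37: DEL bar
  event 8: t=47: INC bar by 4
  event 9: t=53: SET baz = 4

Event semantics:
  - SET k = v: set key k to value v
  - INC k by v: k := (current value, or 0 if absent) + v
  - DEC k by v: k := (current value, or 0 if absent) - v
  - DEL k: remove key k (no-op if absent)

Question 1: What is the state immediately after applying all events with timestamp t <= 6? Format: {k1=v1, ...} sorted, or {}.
Answer: {bar=3}

Derivation:
Apply events with t <= 6 (1 events):
  after event 1 (t=4: SET bar = 3): {bar=3}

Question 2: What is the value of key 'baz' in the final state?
Track key 'baz' through all 9 events:
  event 1 (t=4: SET bar = 3): baz unchanged
  event 2 (t=14: DEL baz): baz (absent) -> (absent)
  event 3 (t=20: INC bar by 9): baz unchanged
  event 4 (t=27: SET bar = 16): baz unchanged
  event 5 (t=30: DEC foo by 9): baz unchanged
  event 6 (t=34: INC bar by 3): baz unchanged
  event 7 (t=37: DEL bar): baz unchanged
  event 8 (t=47: INC bar by 4): baz unchanged
  event 9 (t=53: SET baz = 4): baz (absent) -> 4
Final: baz = 4

Answer: 4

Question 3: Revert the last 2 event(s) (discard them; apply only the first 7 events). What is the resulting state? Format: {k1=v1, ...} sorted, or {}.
Keep first 7 events (discard last 2):
  after event 1 (t=4: SET bar = 3): {bar=3}
  after event 2 (t=14: DEL baz): {bar=3}
  after event 3 (t=20: INC bar by 9): {bar=12}
  after event 4 (t=27: SET bar = 16): {bar=16}
  after event 5 (t=30: DEC foo by 9): {bar=16, foo=-9}
  after event 6 (t=34: INC bar by 3): {bar=19, foo=-9}
  after event 7 (t=37: DEL bar): {foo=-9}

Answer: {foo=-9}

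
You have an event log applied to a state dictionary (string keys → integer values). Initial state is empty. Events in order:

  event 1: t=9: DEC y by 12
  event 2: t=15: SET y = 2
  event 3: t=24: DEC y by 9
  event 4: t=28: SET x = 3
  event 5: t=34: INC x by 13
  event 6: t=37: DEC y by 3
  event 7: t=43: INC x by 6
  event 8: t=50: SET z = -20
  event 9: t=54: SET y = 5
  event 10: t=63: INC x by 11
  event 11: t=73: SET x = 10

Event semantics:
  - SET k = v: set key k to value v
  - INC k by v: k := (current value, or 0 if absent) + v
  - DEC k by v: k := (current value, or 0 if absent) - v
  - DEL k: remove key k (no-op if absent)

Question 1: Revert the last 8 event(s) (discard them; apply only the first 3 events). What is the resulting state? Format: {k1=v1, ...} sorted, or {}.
Keep first 3 events (discard last 8):
  after event 1 (t=9: DEC y by 12): {y=-12}
  after event 2 (t=15: SET y = 2): {y=2}
  after event 3 (t=24: DEC y by 9): {y=-7}

Answer: {y=-7}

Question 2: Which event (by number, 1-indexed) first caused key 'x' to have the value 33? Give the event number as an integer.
Answer: 10

Derivation:
Looking for first event where x becomes 33:
  event 4: x = 3
  event 5: x = 16
  event 6: x = 16
  event 7: x = 22
  event 8: x = 22
  event 9: x = 22
  event 10: x 22 -> 33  <-- first match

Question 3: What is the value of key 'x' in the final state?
Answer: 10

Derivation:
Track key 'x' through all 11 events:
  event 1 (t=9: DEC y by 12): x unchanged
  event 2 (t=15: SET y = 2): x unchanged
  event 3 (t=24: DEC y by 9): x unchanged
  event 4 (t=28: SET x = 3): x (absent) -> 3
  event 5 (t=34: INC x by 13): x 3 -> 16
  event 6 (t=37: DEC y by 3): x unchanged
  event 7 (t=43: INC x by 6): x 16 -> 22
  event 8 (t=50: SET z = -20): x unchanged
  event 9 (t=54: SET y = 5): x unchanged
  event 10 (t=63: INC x by 11): x 22 -> 33
  event 11 (t=73: SET x = 10): x 33 -> 10
Final: x = 10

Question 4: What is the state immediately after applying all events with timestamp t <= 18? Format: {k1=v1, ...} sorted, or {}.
Apply events with t <= 18 (2 events):
  after event 1 (t=9: DEC y by 12): {y=-12}
  after event 2 (t=15: SET y = 2): {y=2}

Answer: {y=2}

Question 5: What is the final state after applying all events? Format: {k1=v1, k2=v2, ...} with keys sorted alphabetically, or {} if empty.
  after event 1 (t=9: DEC y by 12): {y=-12}
  after event 2 (t=15: SET y = 2): {y=2}
  after event 3 (t=24: DEC y by 9): {y=-7}
  after event 4 (t=28: SET x = 3): {x=3, y=-7}
  after event 5 (t=34: INC x by 13): {x=16, y=-7}
  after event 6 (t=37: DEC y by 3): {x=16, y=-10}
  after event 7 (t=43: INC x by 6): {x=22, y=-10}
  after event 8 (t=50: SET z = -20): {x=22, y=-10, z=-20}
  after event 9 (t=54: SET y = 5): {x=22, y=5, z=-20}
  after event 10 (t=63: INC x by 11): {x=33, y=5, z=-20}
  after event 11 (t=73: SET x = 10): {x=10, y=5, z=-20}

Answer: {x=10, y=5, z=-20}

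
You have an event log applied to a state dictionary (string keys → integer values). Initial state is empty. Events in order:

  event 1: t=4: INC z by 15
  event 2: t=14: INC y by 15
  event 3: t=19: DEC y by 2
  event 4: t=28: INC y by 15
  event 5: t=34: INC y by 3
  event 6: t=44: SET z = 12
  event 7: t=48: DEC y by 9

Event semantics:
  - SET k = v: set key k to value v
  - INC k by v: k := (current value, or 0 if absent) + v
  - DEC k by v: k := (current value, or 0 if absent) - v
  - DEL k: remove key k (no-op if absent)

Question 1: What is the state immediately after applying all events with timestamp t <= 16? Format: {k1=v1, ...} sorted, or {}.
Apply events with t <= 16 (2 events):
  after event 1 (t=4: INC z by 15): {z=15}
  after event 2 (t=14: INC y by 15): {y=15, z=15}

Answer: {y=15, z=15}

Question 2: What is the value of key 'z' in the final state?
Track key 'z' through all 7 events:
  event 1 (t=4: INC z by 15): z (absent) -> 15
  event 2 (t=14: INC y by 15): z unchanged
  event 3 (t=19: DEC y by 2): z unchanged
  event 4 (t=28: INC y by 15): z unchanged
  event 5 (t=34: INC y by 3): z unchanged
  event 6 (t=44: SET z = 12): z 15 -> 12
  event 7 (t=48: DEC y by 9): z unchanged
Final: z = 12

Answer: 12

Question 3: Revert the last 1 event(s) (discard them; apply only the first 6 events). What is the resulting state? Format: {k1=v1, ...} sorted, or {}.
Keep first 6 events (discard last 1):
  after event 1 (t=4: INC z by 15): {z=15}
  after event 2 (t=14: INC y by 15): {y=15, z=15}
  after event 3 (t=19: DEC y by 2): {y=13, z=15}
  after event 4 (t=28: INC y by 15): {y=28, z=15}
  after event 5 (t=34: INC y by 3): {y=31, z=15}
  after event 6 (t=44: SET z = 12): {y=31, z=12}

Answer: {y=31, z=12}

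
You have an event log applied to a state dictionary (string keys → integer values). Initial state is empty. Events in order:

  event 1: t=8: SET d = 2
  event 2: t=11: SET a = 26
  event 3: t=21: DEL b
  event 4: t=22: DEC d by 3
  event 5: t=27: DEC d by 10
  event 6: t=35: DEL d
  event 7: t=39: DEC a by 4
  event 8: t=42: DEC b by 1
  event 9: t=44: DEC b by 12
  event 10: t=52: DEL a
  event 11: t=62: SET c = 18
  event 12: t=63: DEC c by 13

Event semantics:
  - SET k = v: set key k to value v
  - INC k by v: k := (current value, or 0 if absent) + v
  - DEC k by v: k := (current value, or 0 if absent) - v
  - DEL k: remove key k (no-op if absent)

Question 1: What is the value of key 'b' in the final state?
Track key 'b' through all 12 events:
  event 1 (t=8: SET d = 2): b unchanged
  event 2 (t=11: SET a = 26): b unchanged
  event 3 (t=21: DEL b): b (absent) -> (absent)
  event 4 (t=22: DEC d by 3): b unchanged
  event 5 (t=27: DEC d by 10): b unchanged
  event 6 (t=35: DEL d): b unchanged
  event 7 (t=39: DEC a by 4): b unchanged
  event 8 (t=42: DEC b by 1): b (absent) -> -1
  event 9 (t=44: DEC b by 12): b -1 -> -13
  event 10 (t=52: DEL a): b unchanged
  event 11 (t=62: SET c = 18): b unchanged
  event 12 (t=63: DEC c by 13): b unchanged
Final: b = -13

Answer: -13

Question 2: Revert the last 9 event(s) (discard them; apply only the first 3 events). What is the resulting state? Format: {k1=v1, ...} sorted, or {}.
Answer: {a=26, d=2}

Derivation:
Keep first 3 events (discard last 9):
  after event 1 (t=8: SET d = 2): {d=2}
  after event 2 (t=11: SET a = 26): {a=26, d=2}
  after event 3 (t=21: DEL b): {a=26, d=2}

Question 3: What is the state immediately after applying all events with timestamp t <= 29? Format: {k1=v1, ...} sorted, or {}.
Answer: {a=26, d=-11}

Derivation:
Apply events with t <= 29 (5 events):
  after event 1 (t=8: SET d = 2): {d=2}
  after event 2 (t=11: SET a = 26): {a=26, d=2}
  after event 3 (t=21: DEL b): {a=26, d=2}
  after event 4 (t=22: DEC d by 3): {a=26, d=-1}
  after event 5 (t=27: DEC d by 10): {a=26, d=-11}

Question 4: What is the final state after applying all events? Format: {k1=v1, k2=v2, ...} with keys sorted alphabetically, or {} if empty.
Answer: {b=-13, c=5}

Derivation:
  after event 1 (t=8: SET d = 2): {d=2}
  after event 2 (t=11: SET a = 26): {a=26, d=2}
  after event 3 (t=21: DEL b): {a=26, d=2}
  after event 4 (t=22: DEC d by 3): {a=26, d=-1}
  after event 5 (t=27: DEC d by 10): {a=26, d=-11}
  after event 6 (t=35: DEL d): {a=26}
  after event 7 (t=39: DEC a by 4): {a=22}
  after event 8 (t=42: DEC b by 1): {a=22, b=-1}
  after event 9 (t=44: DEC b by 12): {a=22, b=-13}
  after event 10 (t=52: DEL a): {b=-13}
  after event 11 (t=62: SET c = 18): {b=-13, c=18}
  after event 12 (t=63: DEC c by 13): {b=-13, c=5}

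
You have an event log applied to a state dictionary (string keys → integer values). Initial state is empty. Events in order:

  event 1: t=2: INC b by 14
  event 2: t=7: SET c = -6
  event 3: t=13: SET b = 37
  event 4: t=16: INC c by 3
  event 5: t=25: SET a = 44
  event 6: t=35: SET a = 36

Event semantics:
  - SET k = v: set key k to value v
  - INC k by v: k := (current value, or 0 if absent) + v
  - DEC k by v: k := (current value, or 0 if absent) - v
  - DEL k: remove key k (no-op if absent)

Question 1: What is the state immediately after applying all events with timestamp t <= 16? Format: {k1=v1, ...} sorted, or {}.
Apply events with t <= 16 (4 events):
  after event 1 (t=2: INC b by 14): {b=14}
  after event 2 (t=7: SET c = -6): {b=14, c=-6}
  after event 3 (t=13: SET b = 37): {b=37, c=-6}
  after event 4 (t=16: INC c by 3): {b=37, c=-3}

Answer: {b=37, c=-3}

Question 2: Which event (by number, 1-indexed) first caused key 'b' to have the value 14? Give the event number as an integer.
Answer: 1

Derivation:
Looking for first event where b becomes 14:
  event 1: b (absent) -> 14  <-- first match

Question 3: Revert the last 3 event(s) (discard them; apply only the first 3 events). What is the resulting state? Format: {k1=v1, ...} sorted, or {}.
Answer: {b=37, c=-6}

Derivation:
Keep first 3 events (discard last 3):
  after event 1 (t=2: INC b by 14): {b=14}
  after event 2 (t=7: SET c = -6): {b=14, c=-6}
  after event 3 (t=13: SET b = 37): {b=37, c=-6}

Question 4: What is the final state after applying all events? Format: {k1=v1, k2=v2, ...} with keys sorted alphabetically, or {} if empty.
Answer: {a=36, b=37, c=-3}

Derivation:
  after event 1 (t=2: INC b by 14): {b=14}
  after event 2 (t=7: SET c = -6): {b=14, c=-6}
  after event 3 (t=13: SET b = 37): {b=37, c=-6}
  after event 4 (t=16: INC c by 3): {b=37, c=-3}
  after event 5 (t=25: SET a = 44): {a=44, b=37, c=-3}
  after event 6 (t=35: SET a = 36): {a=36, b=37, c=-3}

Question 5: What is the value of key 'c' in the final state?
Answer: -3

Derivation:
Track key 'c' through all 6 events:
  event 1 (t=2: INC b by 14): c unchanged
  event 2 (t=7: SET c = -6): c (absent) -> -6
  event 3 (t=13: SET b = 37): c unchanged
  event 4 (t=16: INC c by 3): c -6 -> -3
  event 5 (t=25: SET a = 44): c unchanged
  event 6 (t=35: SET a = 36): c unchanged
Final: c = -3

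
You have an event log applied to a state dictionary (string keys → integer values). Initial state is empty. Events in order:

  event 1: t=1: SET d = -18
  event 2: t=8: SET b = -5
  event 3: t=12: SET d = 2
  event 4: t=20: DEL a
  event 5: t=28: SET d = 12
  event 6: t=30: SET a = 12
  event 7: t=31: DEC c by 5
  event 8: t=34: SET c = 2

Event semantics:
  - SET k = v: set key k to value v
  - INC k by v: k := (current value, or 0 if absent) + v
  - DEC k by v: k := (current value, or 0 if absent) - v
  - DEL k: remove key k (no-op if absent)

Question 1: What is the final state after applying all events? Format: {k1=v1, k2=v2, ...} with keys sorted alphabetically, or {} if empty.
  after event 1 (t=1: SET d = -18): {d=-18}
  after event 2 (t=8: SET b = -5): {b=-5, d=-18}
  after event 3 (t=12: SET d = 2): {b=-5, d=2}
  after event 4 (t=20: DEL a): {b=-5, d=2}
  after event 5 (t=28: SET d = 12): {b=-5, d=12}
  after event 6 (t=30: SET a = 12): {a=12, b=-5, d=12}
  after event 7 (t=31: DEC c by 5): {a=12, b=-5, c=-5, d=12}
  after event 8 (t=34: SET c = 2): {a=12, b=-5, c=2, d=12}

Answer: {a=12, b=-5, c=2, d=12}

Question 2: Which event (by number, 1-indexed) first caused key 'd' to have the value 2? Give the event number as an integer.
Looking for first event where d becomes 2:
  event 1: d = -18
  event 2: d = -18
  event 3: d -18 -> 2  <-- first match

Answer: 3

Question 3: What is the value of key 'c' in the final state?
Answer: 2

Derivation:
Track key 'c' through all 8 events:
  event 1 (t=1: SET d = -18): c unchanged
  event 2 (t=8: SET b = -5): c unchanged
  event 3 (t=12: SET d = 2): c unchanged
  event 4 (t=20: DEL a): c unchanged
  event 5 (t=28: SET d = 12): c unchanged
  event 6 (t=30: SET a = 12): c unchanged
  event 7 (t=31: DEC c by 5): c (absent) -> -5
  event 8 (t=34: SET c = 2): c -5 -> 2
Final: c = 2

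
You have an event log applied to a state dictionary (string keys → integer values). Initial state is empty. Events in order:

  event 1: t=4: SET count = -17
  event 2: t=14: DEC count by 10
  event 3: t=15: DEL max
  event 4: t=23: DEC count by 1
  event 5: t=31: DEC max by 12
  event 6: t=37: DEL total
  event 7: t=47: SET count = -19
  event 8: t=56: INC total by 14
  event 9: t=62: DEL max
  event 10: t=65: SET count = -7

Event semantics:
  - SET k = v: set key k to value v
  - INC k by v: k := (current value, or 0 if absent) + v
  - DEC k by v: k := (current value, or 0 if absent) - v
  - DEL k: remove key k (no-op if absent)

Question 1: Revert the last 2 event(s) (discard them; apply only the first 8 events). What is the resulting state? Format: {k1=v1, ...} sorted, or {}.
Answer: {count=-19, max=-12, total=14}

Derivation:
Keep first 8 events (discard last 2):
  after event 1 (t=4: SET count = -17): {count=-17}
  after event 2 (t=14: DEC count by 10): {count=-27}
  after event 3 (t=15: DEL max): {count=-27}
  after event 4 (t=23: DEC count by 1): {count=-28}
  after event 5 (t=31: DEC max by 12): {count=-28, max=-12}
  after event 6 (t=37: DEL total): {count=-28, max=-12}
  after event 7 (t=47: SET count = -19): {count=-19, max=-12}
  after event 8 (t=56: INC total by 14): {count=-19, max=-12, total=14}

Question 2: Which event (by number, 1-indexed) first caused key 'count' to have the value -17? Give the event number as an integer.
Answer: 1

Derivation:
Looking for first event where count becomes -17:
  event 1: count (absent) -> -17  <-- first match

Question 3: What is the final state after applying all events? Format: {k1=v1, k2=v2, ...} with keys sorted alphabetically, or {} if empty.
Answer: {count=-7, total=14}

Derivation:
  after event 1 (t=4: SET count = -17): {count=-17}
  after event 2 (t=14: DEC count by 10): {count=-27}
  after event 3 (t=15: DEL max): {count=-27}
  after event 4 (t=23: DEC count by 1): {count=-28}
  after event 5 (t=31: DEC max by 12): {count=-28, max=-12}
  after event 6 (t=37: DEL total): {count=-28, max=-12}
  after event 7 (t=47: SET count = -19): {count=-19, max=-12}
  after event 8 (t=56: INC total by 14): {count=-19, max=-12, total=14}
  after event 9 (t=62: DEL max): {count=-19, total=14}
  after event 10 (t=65: SET count = -7): {count=-7, total=14}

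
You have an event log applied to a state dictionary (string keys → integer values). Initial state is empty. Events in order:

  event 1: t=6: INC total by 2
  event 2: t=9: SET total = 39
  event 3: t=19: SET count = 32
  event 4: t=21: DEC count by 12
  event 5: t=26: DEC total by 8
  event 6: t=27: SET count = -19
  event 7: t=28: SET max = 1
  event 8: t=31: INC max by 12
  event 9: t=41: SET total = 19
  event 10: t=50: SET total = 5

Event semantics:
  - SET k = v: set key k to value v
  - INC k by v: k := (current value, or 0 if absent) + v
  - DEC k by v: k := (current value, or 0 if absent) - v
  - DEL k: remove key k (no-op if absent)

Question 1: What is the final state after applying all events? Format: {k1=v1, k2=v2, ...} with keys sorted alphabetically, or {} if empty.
Answer: {count=-19, max=13, total=5}

Derivation:
  after event 1 (t=6: INC total by 2): {total=2}
  after event 2 (t=9: SET total = 39): {total=39}
  after event 3 (t=19: SET count = 32): {count=32, total=39}
  after event 4 (t=21: DEC count by 12): {count=20, total=39}
  after event 5 (t=26: DEC total by 8): {count=20, total=31}
  after event 6 (t=27: SET count = -19): {count=-19, total=31}
  after event 7 (t=28: SET max = 1): {count=-19, max=1, total=31}
  after event 8 (t=31: INC max by 12): {count=-19, max=13, total=31}
  after event 9 (t=41: SET total = 19): {count=-19, max=13, total=19}
  after event 10 (t=50: SET total = 5): {count=-19, max=13, total=5}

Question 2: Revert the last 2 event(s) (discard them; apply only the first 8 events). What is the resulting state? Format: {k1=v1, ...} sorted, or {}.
Answer: {count=-19, max=13, total=31}

Derivation:
Keep first 8 events (discard last 2):
  after event 1 (t=6: INC total by 2): {total=2}
  after event 2 (t=9: SET total = 39): {total=39}
  after event 3 (t=19: SET count = 32): {count=32, total=39}
  after event 4 (t=21: DEC count by 12): {count=20, total=39}
  after event 5 (t=26: DEC total by 8): {count=20, total=31}
  after event 6 (t=27: SET count = -19): {count=-19, total=31}
  after event 7 (t=28: SET max = 1): {count=-19, max=1, total=31}
  after event 8 (t=31: INC max by 12): {count=-19, max=13, total=31}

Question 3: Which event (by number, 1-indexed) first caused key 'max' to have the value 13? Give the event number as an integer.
Answer: 8

Derivation:
Looking for first event where max becomes 13:
  event 7: max = 1
  event 8: max 1 -> 13  <-- first match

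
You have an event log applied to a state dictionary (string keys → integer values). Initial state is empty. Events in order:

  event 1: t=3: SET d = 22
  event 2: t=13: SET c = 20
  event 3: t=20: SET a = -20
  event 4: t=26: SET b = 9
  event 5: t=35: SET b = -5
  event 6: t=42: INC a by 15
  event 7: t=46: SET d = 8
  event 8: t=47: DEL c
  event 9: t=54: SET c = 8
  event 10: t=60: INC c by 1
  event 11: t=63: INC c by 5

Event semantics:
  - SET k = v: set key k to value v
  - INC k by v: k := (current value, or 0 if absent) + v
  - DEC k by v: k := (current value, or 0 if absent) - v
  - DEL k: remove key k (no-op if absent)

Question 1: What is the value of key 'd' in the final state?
Answer: 8

Derivation:
Track key 'd' through all 11 events:
  event 1 (t=3: SET d = 22): d (absent) -> 22
  event 2 (t=13: SET c = 20): d unchanged
  event 3 (t=20: SET a = -20): d unchanged
  event 4 (t=26: SET b = 9): d unchanged
  event 5 (t=35: SET b = -5): d unchanged
  event 6 (t=42: INC a by 15): d unchanged
  event 7 (t=46: SET d = 8): d 22 -> 8
  event 8 (t=47: DEL c): d unchanged
  event 9 (t=54: SET c = 8): d unchanged
  event 10 (t=60: INC c by 1): d unchanged
  event 11 (t=63: INC c by 5): d unchanged
Final: d = 8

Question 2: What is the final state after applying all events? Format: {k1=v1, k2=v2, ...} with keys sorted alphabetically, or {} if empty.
Answer: {a=-5, b=-5, c=14, d=8}

Derivation:
  after event 1 (t=3: SET d = 22): {d=22}
  after event 2 (t=13: SET c = 20): {c=20, d=22}
  after event 3 (t=20: SET a = -20): {a=-20, c=20, d=22}
  after event 4 (t=26: SET b = 9): {a=-20, b=9, c=20, d=22}
  after event 5 (t=35: SET b = -5): {a=-20, b=-5, c=20, d=22}
  after event 6 (t=42: INC a by 15): {a=-5, b=-5, c=20, d=22}
  after event 7 (t=46: SET d = 8): {a=-5, b=-5, c=20, d=8}
  after event 8 (t=47: DEL c): {a=-5, b=-5, d=8}
  after event 9 (t=54: SET c = 8): {a=-5, b=-5, c=8, d=8}
  after event 10 (t=60: INC c by 1): {a=-5, b=-5, c=9, d=8}
  after event 11 (t=63: INC c by 5): {a=-5, b=-5, c=14, d=8}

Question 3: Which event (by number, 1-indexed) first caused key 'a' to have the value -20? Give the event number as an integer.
Answer: 3

Derivation:
Looking for first event where a becomes -20:
  event 3: a (absent) -> -20  <-- first match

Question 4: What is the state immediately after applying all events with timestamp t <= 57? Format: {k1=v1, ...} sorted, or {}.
Apply events with t <= 57 (9 events):
  after event 1 (t=3: SET d = 22): {d=22}
  after event 2 (t=13: SET c = 20): {c=20, d=22}
  after event 3 (t=20: SET a = -20): {a=-20, c=20, d=22}
  after event 4 (t=26: SET b = 9): {a=-20, b=9, c=20, d=22}
  after event 5 (t=35: SET b = -5): {a=-20, b=-5, c=20, d=22}
  after event 6 (t=42: INC a by 15): {a=-5, b=-5, c=20, d=22}
  after event 7 (t=46: SET d = 8): {a=-5, b=-5, c=20, d=8}
  after event 8 (t=47: DEL c): {a=-5, b=-5, d=8}
  after event 9 (t=54: SET c = 8): {a=-5, b=-5, c=8, d=8}

Answer: {a=-5, b=-5, c=8, d=8}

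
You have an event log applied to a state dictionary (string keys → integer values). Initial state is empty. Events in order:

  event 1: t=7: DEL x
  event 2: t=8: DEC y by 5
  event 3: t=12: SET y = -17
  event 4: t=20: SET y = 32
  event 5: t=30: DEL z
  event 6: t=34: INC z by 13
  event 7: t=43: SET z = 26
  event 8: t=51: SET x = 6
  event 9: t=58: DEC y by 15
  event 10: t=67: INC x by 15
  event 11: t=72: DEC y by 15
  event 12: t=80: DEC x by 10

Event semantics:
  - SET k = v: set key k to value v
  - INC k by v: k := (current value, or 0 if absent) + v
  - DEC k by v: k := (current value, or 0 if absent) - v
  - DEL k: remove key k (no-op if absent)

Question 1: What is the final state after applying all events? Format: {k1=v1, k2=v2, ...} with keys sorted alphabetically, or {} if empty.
  after event 1 (t=7: DEL x): {}
  after event 2 (t=8: DEC y by 5): {y=-5}
  after event 3 (t=12: SET y = -17): {y=-17}
  after event 4 (t=20: SET y = 32): {y=32}
  after event 5 (t=30: DEL z): {y=32}
  after event 6 (t=34: INC z by 13): {y=32, z=13}
  after event 7 (t=43: SET z = 26): {y=32, z=26}
  after event 8 (t=51: SET x = 6): {x=6, y=32, z=26}
  after event 9 (t=58: DEC y by 15): {x=6, y=17, z=26}
  after event 10 (t=67: INC x by 15): {x=21, y=17, z=26}
  after event 11 (t=72: DEC y by 15): {x=21, y=2, z=26}
  after event 12 (t=80: DEC x by 10): {x=11, y=2, z=26}

Answer: {x=11, y=2, z=26}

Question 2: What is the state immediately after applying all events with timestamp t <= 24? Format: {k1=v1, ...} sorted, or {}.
Apply events with t <= 24 (4 events):
  after event 1 (t=7: DEL x): {}
  after event 2 (t=8: DEC y by 5): {y=-5}
  after event 3 (t=12: SET y = -17): {y=-17}
  after event 4 (t=20: SET y = 32): {y=32}

Answer: {y=32}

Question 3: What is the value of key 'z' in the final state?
Answer: 26

Derivation:
Track key 'z' through all 12 events:
  event 1 (t=7: DEL x): z unchanged
  event 2 (t=8: DEC y by 5): z unchanged
  event 3 (t=12: SET y = -17): z unchanged
  event 4 (t=20: SET y = 32): z unchanged
  event 5 (t=30: DEL z): z (absent) -> (absent)
  event 6 (t=34: INC z by 13): z (absent) -> 13
  event 7 (t=43: SET z = 26): z 13 -> 26
  event 8 (t=51: SET x = 6): z unchanged
  event 9 (t=58: DEC y by 15): z unchanged
  event 10 (t=67: INC x by 15): z unchanged
  event 11 (t=72: DEC y by 15): z unchanged
  event 12 (t=80: DEC x by 10): z unchanged
Final: z = 26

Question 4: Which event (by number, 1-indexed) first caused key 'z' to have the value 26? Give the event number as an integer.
Answer: 7

Derivation:
Looking for first event where z becomes 26:
  event 6: z = 13
  event 7: z 13 -> 26  <-- first match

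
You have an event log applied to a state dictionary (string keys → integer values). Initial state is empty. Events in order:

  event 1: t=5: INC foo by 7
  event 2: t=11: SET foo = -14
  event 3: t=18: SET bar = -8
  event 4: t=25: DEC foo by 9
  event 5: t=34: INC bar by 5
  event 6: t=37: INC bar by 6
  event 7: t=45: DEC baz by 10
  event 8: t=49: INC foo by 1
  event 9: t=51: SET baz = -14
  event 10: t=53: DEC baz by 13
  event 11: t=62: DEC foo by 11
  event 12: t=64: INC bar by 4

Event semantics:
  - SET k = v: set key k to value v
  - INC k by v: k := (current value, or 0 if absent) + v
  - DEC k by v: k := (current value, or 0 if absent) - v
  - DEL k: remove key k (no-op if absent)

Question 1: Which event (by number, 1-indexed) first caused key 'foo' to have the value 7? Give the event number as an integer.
Looking for first event where foo becomes 7:
  event 1: foo (absent) -> 7  <-- first match

Answer: 1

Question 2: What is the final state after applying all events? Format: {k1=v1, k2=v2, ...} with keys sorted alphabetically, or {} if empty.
Answer: {bar=7, baz=-27, foo=-33}

Derivation:
  after event 1 (t=5: INC foo by 7): {foo=7}
  after event 2 (t=11: SET foo = -14): {foo=-14}
  after event 3 (t=18: SET bar = -8): {bar=-8, foo=-14}
  after event 4 (t=25: DEC foo by 9): {bar=-8, foo=-23}
  after event 5 (t=34: INC bar by 5): {bar=-3, foo=-23}
  after event 6 (t=37: INC bar by 6): {bar=3, foo=-23}
  after event 7 (t=45: DEC baz by 10): {bar=3, baz=-10, foo=-23}
  after event 8 (t=49: INC foo by 1): {bar=3, baz=-10, foo=-22}
  after event 9 (t=51: SET baz = -14): {bar=3, baz=-14, foo=-22}
  after event 10 (t=53: DEC baz by 13): {bar=3, baz=-27, foo=-22}
  after event 11 (t=62: DEC foo by 11): {bar=3, baz=-27, foo=-33}
  after event 12 (t=64: INC bar by 4): {bar=7, baz=-27, foo=-33}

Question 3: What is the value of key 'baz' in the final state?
Answer: -27

Derivation:
Track key 'baz' through all 12 events:
  event 1 (t=5: INC foo by 7): baz unchanged
  event 2 (t=11: SET foo = -14): baz unchanged
  event 3 (t=18: SET bar = -8): baz unchanged
  event 4 (t=25: DEC foo by 9): baz unchanged
  event 5 (t=34: INC bar by 5): baz unchanged
  event 6 (t=37: INC bar by 6): baz unchanged
  event 7 (t=45: DEC baz by 10): baz (absent) -> -10
  event 8 (t=49: INC foo by 1): baz unchanged
  event 9 (t=51: SET baz = -14): baz -10 -> -14
  event 10 (t=53: DEC baz by 13): baz -14 -> -27
  event 11 (t=62: DEC foo by 11): baz unchanged
  event 12 (t=64: INC bar by 4): baz unchanged
Final: baz = -27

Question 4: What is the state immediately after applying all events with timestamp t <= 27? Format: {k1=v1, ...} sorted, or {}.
Apply events with t <= 27 (4 events):
  after event 1 (t=5: INC foo by 7): {foo=7}
  after event 2 (t=11: SET foo = -14): {foo=-14}
  after event 3 (t=18: SET bar = -8): {bar=-8, foo=-14}
  after event 4 (t=25: DEC foo by 9): {bar=-8, foo=-23}

Answer: {bar=-8, foo=-23}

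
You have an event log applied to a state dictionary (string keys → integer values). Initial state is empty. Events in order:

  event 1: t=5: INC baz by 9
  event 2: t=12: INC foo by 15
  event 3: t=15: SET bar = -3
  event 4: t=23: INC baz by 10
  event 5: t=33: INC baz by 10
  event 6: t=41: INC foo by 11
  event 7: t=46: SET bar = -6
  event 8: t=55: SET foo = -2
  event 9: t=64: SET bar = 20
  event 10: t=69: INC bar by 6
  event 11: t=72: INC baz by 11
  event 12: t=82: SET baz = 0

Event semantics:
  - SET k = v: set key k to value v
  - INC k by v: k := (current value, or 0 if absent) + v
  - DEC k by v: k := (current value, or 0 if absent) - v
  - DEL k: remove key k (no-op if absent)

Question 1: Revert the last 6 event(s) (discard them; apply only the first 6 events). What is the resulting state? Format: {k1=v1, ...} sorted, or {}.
Answer: {bar=-3, baz=29, foo=26}

Derivation:
Keep first 6 events (discard last 6):
  after event 1 (t=5: INC baz by 9): {baz=9}
  after event 2 (t=12: INC foo by 15): {baz=9, foo=15}
  after event 3 (t=15: SET bar = -3): {bar=-3, baz=9, foo=15}
  after event 4 (t=23: INC baz by 10): {bar=-3, baz=19, foo=15}
  after event 5 (t=33: INC baz by 10): {bar=-3, baz=29, foo=15}
  after event 6 (t=41: INC foo by 11): {bar=-3, baz=29, foo=26}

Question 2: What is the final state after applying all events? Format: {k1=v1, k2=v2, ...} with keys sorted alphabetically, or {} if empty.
Answer: {bar=26, baz=0, foo=-2}

Derivation:
  after event 1 (t=5: INC baz by 9): {baz=9}
  after event 2 (t=12: INC foo by 15): {baz=9, foo=15}
  after event 3 (t=15: SET bar = -3): {bar=-3, baz=9, foo=15}
  after event 4 (t=23: INC baz by 10): {bar=-3, baz=19, foo=15}
  after event 5 (t=33: INC baz by 10): {bar=-3, baz=29, foo=15}
  after event 6 (t=41: INC foo by 11): {bar=-3, baz=29, foo=26}
  after event 7 (t=46: SET bar = -6): {bar=-6, baz=29, foo=26}
  after event 8 (t=55: SET foo = -2): {bar=-6, baz=29, foo=-2}
  after event 9 (t=64: SET bar = 20): {bar=20, baz=29, foo=-2}
  after event 10 (t=69: INC bar by 6): {bar=26, baz=29, foo=-2}
  after event 11 (t=72: INC baz by 11): {bar=26, baz=40, foo=-2}
  after event 12 (t=82: SET baz = 0): {bar=26, baz=0, foo=-2}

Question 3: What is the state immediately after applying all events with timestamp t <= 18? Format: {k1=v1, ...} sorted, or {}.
Apply events with t <= 18 (3 events):
  after event 1 (t=5: INC baz by 9): {baz=9}
  after event 2 (t=12: INC foo by 15): {baz=9, foo=15}
  after event 3 (t=15: SET bar = -3): {bar=-3, baz=9, foo=15}

Answer: {bar=-3, baz=9, foo=15}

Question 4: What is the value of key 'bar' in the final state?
Answer: 26

Derivation:
Track key 'bar' through all 12 events:
  event 1 (t=5: INC baz by 9): bar unchanged
  event 2 (t=12: INC foo by 15): bar unchanged
  event 3 (t=15: SET bar = -3): bar (absent) -> -3
  event 4 (t=23: INC baz by 10): bar unchanged
  event 5 (t=33: INC baz by 10): bar unchanged
  event 6 (t=41: INC foo by 11): bar unchanged
  event 7 (t=46: SET bar = -6): bar -3 -> -6
  event 8 (t=55: SET foo = -2): bar unchanged
  event 9 (t=64: SET bar = 20): bar -6 -> 20
  event 10 (t=69: INC bar by 6): bar 20 -> 26
  event 11 (t=72: INC baz by 11): bar unchanged
  event 12 (t=82: SET baz = 0): bar unchanged
Final: bar = 26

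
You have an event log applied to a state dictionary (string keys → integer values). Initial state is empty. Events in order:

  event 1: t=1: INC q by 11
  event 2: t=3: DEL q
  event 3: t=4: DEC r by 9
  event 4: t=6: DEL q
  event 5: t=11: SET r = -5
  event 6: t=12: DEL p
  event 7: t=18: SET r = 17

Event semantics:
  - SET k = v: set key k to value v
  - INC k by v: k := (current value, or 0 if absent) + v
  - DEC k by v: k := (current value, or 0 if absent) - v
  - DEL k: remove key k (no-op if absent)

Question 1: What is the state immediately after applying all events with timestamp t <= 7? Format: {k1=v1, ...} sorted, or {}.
Apply events with t <= 7 (4 events):
  after event 1 (t=1: INC q by 11): {q=11}
  after event 2 (t=3: DEL q): {}
  after event 3 (t=4: DEC r by 9): {r=-9}
  after event 4 (t=6: DEL q): {r=-9}

Answer: {r=-9}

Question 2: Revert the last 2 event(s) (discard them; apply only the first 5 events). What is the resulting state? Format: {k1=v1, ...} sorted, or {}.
Answer: {r=-5}

Derivation:
Keep first 5 events (discard last 2):
  after event 1 (t=1: INC q by 11): {q=11}
  after event 2 (t=3: DEL q): {}
  after event 3 (t=4: DEC r by 9): {r=-9}
  after event 4 (t=6: DEL q): {r=-9}
  after event 5 (t=11: SET r = -5): {r=-5}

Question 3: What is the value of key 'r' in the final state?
Answer: 17

Derivation:
Track key 'r' through all 7 events:
  event 1 (t=1: INC q by 11): r unchanged
  event 2 (t=3: DEL q): r unchanged
  event 3 (t=4: DEC r by 9): r (absent) -> -9
  event 4 (t=6: DEL q): r unchanged
  event 5 (t=11: SET r = -5): r -9 -> -5
  event 6 (t=12: DEL p): r unchanged
  event 7 (t=18: SET r = 17): r -5 -> 17
Final: r = 17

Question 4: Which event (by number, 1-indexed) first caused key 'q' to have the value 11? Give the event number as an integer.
Answer: 1

Derivation:
Looking for first event where q becomes 11:
  event 1: q (absent) -> 11  <-- first match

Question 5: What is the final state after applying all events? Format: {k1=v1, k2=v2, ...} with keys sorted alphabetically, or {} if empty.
  after event 1 (t=1: INC q by 11): {q=11}
  after event 2 (t=3: DEL q): {}
  after event 3 (t=4: DEC r by 9): {r=-9}
  after event 4 (t=6: DEL q): {r=-9}
  after event 5 (t=11: SET r = -5): {r=-5}
  after event 6 (t=12: DEL p): {r=-5}
  after event 7 (t=18: SET r = 17): {r=17}

Answer: {r=17}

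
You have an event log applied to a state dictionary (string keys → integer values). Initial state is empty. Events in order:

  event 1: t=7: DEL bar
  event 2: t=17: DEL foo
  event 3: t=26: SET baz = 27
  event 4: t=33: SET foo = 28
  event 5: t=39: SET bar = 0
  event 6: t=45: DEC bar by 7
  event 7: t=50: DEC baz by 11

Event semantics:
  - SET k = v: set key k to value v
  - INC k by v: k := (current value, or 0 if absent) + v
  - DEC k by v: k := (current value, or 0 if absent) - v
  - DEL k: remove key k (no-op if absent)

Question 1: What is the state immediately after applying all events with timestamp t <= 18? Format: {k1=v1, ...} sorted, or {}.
Answer: {}

Derivation:
Apply events with t <= 18 (2 events):
  after event 1 (t=7: DEL bar): {}
  after event 2 (t=17: DEL foo): {}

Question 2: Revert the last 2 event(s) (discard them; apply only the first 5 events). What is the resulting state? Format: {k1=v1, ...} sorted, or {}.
Keep first 5 events (discard last 2):
  after event 1 (t=7: DEL bar): {}
  after event 2 (t=17: DEL foo): {}
  after event 3 (t=26: SET baz = 27): {baz=27}
  after event 4 (t=33: SET foo = 28): {baz=27, foo=28}
  after event 5 (t=39: SET bar = 0): {bar=0, baz=27, foo=28}

Answer: {bar=0, baz=27, foo=28}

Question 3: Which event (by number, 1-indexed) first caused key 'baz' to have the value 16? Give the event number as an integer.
Looking for first event where baz becomes 16:
  event 3: baz = 27
  event 4: baz = 27
  event 5: baz = 27
  event 6: baz = 27
  event 7: baz 27 -> 16  <-- first match

Answer: 7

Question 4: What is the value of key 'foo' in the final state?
Track key 'foo' through all 7 events:
  event 1 (t=7: DEL bar): foo unchanged
  event 2 (t=17: DEL foo): foo (absent) -> (absent)
  event 3 (t=26: SET baz = 27): foo unchanged
  event 4 (t=33: SET foo = 28): foo (absent) -> 28
  event 5 (t=39: SET bar = 0): foo unchanged
  event 6 (t=45: DEC bar by 7): foo unchanged
  event 7 (t=50: DEC baz by 11): foo unchanged
Final: foo = 28

Answer: 28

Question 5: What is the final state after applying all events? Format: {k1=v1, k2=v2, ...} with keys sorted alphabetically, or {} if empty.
  after event 1 (t=7: DEL bar): {}
  after event 2 (t=17: DEL foo): {}
  after event 3 (t=26: SET baz = 27): {baz=27}
  after event 4 (t=33: SET foo = 28): {baz=27, foo=28}
  after event 5 (t=39: SET bar = 0): {bar=0, baz=27, foo=28}
  after event 6 (t=45: DEC bar by 7): {bar=-7, baz=27, foo=28}
  after event 7 (t=50: DEC baz by 11): {bar=-7, baz=16, foo=28}

Answer: {bar=-7, baz=16, foo=28}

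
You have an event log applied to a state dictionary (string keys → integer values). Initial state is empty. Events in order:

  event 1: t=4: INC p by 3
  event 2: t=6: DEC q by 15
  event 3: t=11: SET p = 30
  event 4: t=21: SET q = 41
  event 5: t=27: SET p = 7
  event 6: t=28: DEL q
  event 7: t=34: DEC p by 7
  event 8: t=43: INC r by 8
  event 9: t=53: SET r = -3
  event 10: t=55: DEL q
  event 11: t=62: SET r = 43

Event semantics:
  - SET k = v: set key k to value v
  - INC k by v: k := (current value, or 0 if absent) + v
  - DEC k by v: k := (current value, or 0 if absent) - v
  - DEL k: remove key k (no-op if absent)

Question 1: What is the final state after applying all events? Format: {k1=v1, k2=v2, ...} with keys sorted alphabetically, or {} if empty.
Answer: {p=0, r=43}

Derivation:
  after event 1 (t=4: INC p by 3): {p=3}
  after event 2 (t=6: DEC q by 15): {p=3, q=-15}
  after event 3 (t=11: SET p = 30): {p=30, q=-15}
  after event 4 (t=21: SET q = 41): {p=30, q=41}
  after event 5 (t=27: SET p = 7): {p=7, q=41}
  after event 6 (t=28: DEL q): {p=7}
  after event 7 (t=34: DEC p by 7): {p=0}
  after event 8 (t=43: INC r by 8): {p=0, r=8}
  after event 9 (t=53: SET r = -3): {p=0, r=-3}
  after event 10 (t=55: DEL q): {p=0, r=-3}
  after event 11 (t=62: SET r = 43): {p=0, r=43}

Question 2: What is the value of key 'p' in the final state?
Track key 'p' through all 11 events:
  event 1 (t=4: INC p by 3): p (absent) -> 3
  event 2 (t=6: DEC q by 15): p unchanged
  event 3 (t=11: SET p = 30): p 3 -> 30
  event 4 (t=21: SET q = 41): p unchanged
  event 5 (t=27: SET p = 7): p 30 -> 7
  event 6 (t=28: DEL q): p unchanged
  event 7 (t=34: DEC p by 7): p 7 -> 0
  event 8 (t=43: INC r by 8): p unchanged
  event 9 (t=53: SET r = -3): p unchanged
  event 10 (t=55: DEL q): p unchanged
  event 11 (t=62: SET r = 43): p unchanged
Final: p = 0

Answer: 0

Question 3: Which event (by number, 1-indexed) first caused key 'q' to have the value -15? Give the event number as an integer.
Looking for first event where q becomes -15:
  event 2: q (absent) -> -15  <-- first match

Answer: 2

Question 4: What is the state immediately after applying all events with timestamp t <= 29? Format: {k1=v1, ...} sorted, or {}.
Answer: {p=7}

Derivation:
Apply events with t <= 29 (6 events):
  after event 1 (t=4: INC p by 3): {p=3}
  after event 2 (t=6: DEC q by 15): {p=3, q=-15}
  after event 3 (t=11: SET p = 30): {p=30, q=-15}
  after event 4 (t=21: SET q = 41): {p=30, q=41}
  after event 5 (t=27: SET p = 7): {p=7, q=41}
  after event 6 (t=28: DEL q): {p=7}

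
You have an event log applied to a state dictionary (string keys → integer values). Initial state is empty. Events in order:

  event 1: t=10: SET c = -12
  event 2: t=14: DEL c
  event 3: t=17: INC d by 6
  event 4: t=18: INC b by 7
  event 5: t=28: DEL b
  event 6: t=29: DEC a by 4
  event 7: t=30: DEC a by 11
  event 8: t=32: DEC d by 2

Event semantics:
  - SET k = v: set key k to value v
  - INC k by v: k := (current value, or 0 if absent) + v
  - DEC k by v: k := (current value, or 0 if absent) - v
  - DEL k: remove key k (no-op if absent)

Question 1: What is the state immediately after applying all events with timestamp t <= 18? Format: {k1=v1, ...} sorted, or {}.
Answer: {b=7, d=6}

Derivation:
Apply events with t <= 18 (4 events):
  after event 1 (t=10: SET c = -12): {c=-12}
  after event 2 (t=14: DEL c): {}
  after event 3 (t=17: INC d by 6): {d=6}
  after event 4 (t=18: INC b by 7): {b=7, d=6}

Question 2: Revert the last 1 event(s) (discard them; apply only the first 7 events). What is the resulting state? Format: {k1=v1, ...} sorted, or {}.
Answer: {a=-15, d=6}

Derivation:
Keep first 7 events (discard last 1):
  after event 1 (t=10: SET c = -12): {c=-12}
  after event 2 (t=14: DEL c): {}
  after event 3 (t=17: INC d by 6): {d=6}
  after event 4 (t=18: INC b by 7): {b=7, d=6}
  after event 5 (t=28: DEL b): {d=6}
  after event 6 (t=29: DEC a by 4): {a=-4, d=6}
  after event 7 (t=30: DEC a by 11): {a=-15, d=6}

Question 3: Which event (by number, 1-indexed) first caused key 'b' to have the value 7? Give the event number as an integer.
Answer: 4

Derivation:
Looking for first event where b becomes 7:
  event 4: b (absent) -> 7  <-- first match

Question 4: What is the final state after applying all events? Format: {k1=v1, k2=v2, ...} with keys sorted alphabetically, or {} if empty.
Answer: {a=-15, d=4}

Derivation:
  after event 1 (t=10: SET c = -12): {c=-12}
  after event 2 (t=14: DEL c): {}
  after event 3 (t=17: INC d by 6): {d=6}
  after event 4 (t=18: INC b by 7): {b=7, d=6}
  after event 5 (t=28: DEL b): {d=6}
  after event 6 (t=29: DEC a by 4): {a=-4, d=6}
  after event 7 (t=30: DEC a by 11): {a=-15, d=6}
  after event 8 (t=32: DEC d by 2): {a=-15, d=4}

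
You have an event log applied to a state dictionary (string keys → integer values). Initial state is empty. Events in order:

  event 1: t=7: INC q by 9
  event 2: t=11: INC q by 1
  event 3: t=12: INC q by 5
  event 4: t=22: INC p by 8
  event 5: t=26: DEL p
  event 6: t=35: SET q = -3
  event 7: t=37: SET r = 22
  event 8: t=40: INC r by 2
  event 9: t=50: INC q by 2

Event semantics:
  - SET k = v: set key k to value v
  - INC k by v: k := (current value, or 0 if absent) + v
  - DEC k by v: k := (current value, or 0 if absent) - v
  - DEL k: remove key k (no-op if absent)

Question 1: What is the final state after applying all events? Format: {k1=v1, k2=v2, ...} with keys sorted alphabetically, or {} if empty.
  after event 1 (t=7: INC q by 9): {q=9}
  after event 2 (t=11: INC q by 1): {q=10}
  after event 3 (t=12: INC q by 5): {q=15}
  after event 4 (t=22: INC p by 8): {p=8, q=15}
  after event 5 (t=26: DEL p): {q=15}
  after event 6 (t=35: SET q = -3): {q=-3}
  after event 7 (t=37: SET r = 22): {q=-3, r=22}
  after event 8 (t=40: INC r by 2): {q=-3, r=24}
  after event 9 (t=50: INC q by 2): {q=-1, r=24}

Answer: {q=-1, r=24}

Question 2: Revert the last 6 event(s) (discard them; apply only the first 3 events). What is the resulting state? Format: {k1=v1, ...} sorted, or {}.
Keep first 3 events (discard last 6):
  after event 1 (t=7: INC q by 9): {q=9}
  after event 2 (t=11: INC q by 1): {q=10}
  after event 3 (t=12: INC q by 5): {q=15}

Answer: {q=15}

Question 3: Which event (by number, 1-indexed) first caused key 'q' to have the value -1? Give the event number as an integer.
Looking for first event where q becomes -1:
  event 1: q = 9
  event 2: q = 10
  event 3: q = 15
  event 4: q = 15
  event 5: q = 15
  event 6: q = -3
  event 7: q = -3
  event 8: q = -3
  event 9: q -3 -> -1  <-- first match

Answer: 9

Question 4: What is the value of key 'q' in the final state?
Track key 'q' through all 9 events:
  event 1 (t=7: INC q by 9): q (absent) -> 9
  event 2 (t=11: INC q by 1): q 9 -> 10
  event 3 (t=12: INC q by 5): q 10 -> 15
  event 4 (t=22: INC p by 8): q unchanged
  event 5 (t=26: DEL p): q unchanged
  event 6 (t=35: SET q = -3): q 15 -> -3
  event 7 (t=37: SET r = 22): q unchanged
  event 8 (t=40: INC r by 2): q unchanged
  event 9 (t=50: INC q by 2): q -3 -> -1
Final: q = -1

Answer: -1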